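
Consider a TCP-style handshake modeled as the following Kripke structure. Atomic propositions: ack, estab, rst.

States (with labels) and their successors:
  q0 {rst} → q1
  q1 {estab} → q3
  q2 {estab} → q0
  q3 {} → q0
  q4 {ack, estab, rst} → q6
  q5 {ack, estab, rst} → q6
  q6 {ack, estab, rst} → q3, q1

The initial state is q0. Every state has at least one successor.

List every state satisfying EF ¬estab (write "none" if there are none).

{q0, q1, q2, q3, q4, q5, q6}

States satisfying ¬estab: {q0, q3}.
States satisfying EF ¬estab: {q0, q1, q2, q3, q4, q5, q6}.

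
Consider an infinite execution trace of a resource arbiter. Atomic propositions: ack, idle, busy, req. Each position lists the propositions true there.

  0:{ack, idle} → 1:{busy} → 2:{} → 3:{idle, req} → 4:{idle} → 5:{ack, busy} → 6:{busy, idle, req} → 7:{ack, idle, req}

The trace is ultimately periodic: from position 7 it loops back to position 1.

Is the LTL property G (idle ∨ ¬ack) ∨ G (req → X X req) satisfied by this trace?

Does not hold

idle ∨ ¬ack must hold at every position from 0 onward. It fails at position 5, so G (idle ∨ ¬ack) is false.
req → X X req must hold at every position from 0 onward. It fails at position 3, so G (req → X X req) is false.
Positions where req holds: 3, 6, 7.
Check X X req at each: 3→fails, 6→fails, 7→fails.
At position 0: G (idle ∨ ¬ack) is false; G (req → X X req) is false; so G (idle ∨ ¬ack) ∨ G (req → X X req) is false.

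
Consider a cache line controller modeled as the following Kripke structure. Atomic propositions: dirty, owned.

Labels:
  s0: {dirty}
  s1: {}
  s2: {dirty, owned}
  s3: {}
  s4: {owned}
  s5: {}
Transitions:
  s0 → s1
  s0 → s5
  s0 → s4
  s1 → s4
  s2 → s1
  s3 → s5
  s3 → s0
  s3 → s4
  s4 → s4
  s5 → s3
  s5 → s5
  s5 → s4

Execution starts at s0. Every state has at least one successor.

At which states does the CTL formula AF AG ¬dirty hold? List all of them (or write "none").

States satisfying AG ¬dirty: {s1, s4}.
States satisfying AF AG ¬dirty: {s1, s2, s4}.

{s1, s2, s4}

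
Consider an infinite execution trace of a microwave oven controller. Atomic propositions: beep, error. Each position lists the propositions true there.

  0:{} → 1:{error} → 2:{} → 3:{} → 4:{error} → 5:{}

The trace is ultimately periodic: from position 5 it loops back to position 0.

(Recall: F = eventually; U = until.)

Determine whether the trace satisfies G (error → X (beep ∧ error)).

Does not hold

error → X (beep ∧ error) must hold at every position from 0 onward. It fails at position 1, so G (error → X (beep ∧ error)) is false.
Positions where error holds: 1, 4.
Check X (beep ∧ error) at each: 1→fails, 4→fails.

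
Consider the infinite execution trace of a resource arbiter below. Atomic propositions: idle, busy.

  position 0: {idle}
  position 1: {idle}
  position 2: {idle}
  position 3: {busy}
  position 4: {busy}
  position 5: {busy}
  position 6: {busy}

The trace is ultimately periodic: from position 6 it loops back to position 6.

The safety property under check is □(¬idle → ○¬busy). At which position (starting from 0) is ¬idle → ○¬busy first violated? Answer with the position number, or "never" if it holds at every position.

3

Check ¬idle → ○¬busy at each position in order: 0 ✓, 1 ✓, 2 ✓.
At position 3 the labels are {busy} and the next position 4 has {busy}, so ¬idle → ○¬busy is false there. This is the first violation.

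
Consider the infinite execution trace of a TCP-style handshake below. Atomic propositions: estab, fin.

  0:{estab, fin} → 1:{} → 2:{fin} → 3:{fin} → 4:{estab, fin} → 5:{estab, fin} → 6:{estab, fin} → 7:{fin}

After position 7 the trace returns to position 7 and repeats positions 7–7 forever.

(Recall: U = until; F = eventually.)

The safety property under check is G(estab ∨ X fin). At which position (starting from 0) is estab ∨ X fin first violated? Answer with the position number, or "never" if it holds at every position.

never

estab ∨ X fin holds at every position 0..7, and those are all the positions the trace ever visits, so the invariant G(estab ∨ X fin) is never violated.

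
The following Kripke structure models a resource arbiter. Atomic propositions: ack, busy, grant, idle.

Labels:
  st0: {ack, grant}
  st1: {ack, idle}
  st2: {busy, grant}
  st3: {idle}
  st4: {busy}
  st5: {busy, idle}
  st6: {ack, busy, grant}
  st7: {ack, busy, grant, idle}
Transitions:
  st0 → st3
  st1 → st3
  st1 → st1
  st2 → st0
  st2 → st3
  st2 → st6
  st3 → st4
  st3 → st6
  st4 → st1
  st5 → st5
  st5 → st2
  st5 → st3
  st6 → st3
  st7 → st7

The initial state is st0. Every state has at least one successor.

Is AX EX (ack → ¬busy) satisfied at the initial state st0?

States satisfying EX (ack → ¬busy): {st0, st1, st2, st3, st4, st5, st6}.
States satisfying AX EX (ack → ¬busy): {st0, st1, st2, st3, st4, st5, st6}.
st0 ∈ Sat(AX EX (ack → ¬busy)).

Satisfied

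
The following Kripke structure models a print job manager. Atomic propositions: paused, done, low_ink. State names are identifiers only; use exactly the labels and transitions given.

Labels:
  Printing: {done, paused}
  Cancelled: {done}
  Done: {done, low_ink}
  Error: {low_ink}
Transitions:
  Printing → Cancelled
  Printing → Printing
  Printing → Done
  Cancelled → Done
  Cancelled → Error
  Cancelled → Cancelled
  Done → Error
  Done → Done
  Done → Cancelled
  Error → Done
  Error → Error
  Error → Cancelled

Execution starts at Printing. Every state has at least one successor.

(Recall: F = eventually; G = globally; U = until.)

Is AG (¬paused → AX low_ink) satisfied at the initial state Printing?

Violated

States satisfying ¬paused → AX low_ink: {Printing}.
States satisfying AG (¬paused → AX low_ink): ∅.
Cancelled is reachable from Printing and violates ¬paused → AX low_ink, so AG fails at Printing.
Printing ∉ Sat(AG (¬paused → AX low_ink)).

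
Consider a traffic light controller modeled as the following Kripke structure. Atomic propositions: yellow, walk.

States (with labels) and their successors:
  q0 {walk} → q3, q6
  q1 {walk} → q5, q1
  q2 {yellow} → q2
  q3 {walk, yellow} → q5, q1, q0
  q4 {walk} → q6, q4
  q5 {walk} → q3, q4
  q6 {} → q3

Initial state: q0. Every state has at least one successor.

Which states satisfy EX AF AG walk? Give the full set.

States satisfying AF AG walk: ∅.
States satisfying EX AF AG walk: ∅.

none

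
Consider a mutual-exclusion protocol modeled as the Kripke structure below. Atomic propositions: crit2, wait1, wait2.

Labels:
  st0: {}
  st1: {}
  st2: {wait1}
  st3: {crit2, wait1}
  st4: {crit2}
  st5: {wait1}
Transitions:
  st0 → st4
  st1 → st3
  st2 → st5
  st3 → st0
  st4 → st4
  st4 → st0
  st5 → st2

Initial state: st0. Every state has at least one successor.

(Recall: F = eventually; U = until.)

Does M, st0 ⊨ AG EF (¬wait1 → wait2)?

No

States satisfying EF (¬wait1 → wait2): {st1, st2, st3, st5}.
States satisfying AG EF (¬wait1 → wait2): {st2, st5}.
st0 is reachable from st0 and violates EF (¬wait1 → wait2), so AG fails at st0.
st0 ∉ Sat(AG EF (¬wait1 → wait2)).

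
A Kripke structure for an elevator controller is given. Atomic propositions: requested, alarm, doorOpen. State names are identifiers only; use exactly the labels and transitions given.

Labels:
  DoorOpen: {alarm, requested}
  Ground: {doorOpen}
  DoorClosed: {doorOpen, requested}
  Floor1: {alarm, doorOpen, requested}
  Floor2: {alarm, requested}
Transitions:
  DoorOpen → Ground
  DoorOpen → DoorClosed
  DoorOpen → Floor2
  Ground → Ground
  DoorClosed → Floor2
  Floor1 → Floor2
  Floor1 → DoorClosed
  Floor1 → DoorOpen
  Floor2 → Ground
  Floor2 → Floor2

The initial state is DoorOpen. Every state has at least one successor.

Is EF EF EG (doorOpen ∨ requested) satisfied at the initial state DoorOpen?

States satisfying EF EG (doorOpen ∨ requested): {DoorOpen, Ground, DoorClosed, Floor1, Floor2}.
States satisfying EF EF EG (doorOpen ∨ requested): {DoorOpen, Ground, DoorClosed, Floor1, Floor2}.
Some path from DoorOpen reaches a state where EF EG (doorOpen ∨ requested) holds.
DoorOpen ∈ Sat(EF EF EG (doorOpen ∨ requested)).

Holds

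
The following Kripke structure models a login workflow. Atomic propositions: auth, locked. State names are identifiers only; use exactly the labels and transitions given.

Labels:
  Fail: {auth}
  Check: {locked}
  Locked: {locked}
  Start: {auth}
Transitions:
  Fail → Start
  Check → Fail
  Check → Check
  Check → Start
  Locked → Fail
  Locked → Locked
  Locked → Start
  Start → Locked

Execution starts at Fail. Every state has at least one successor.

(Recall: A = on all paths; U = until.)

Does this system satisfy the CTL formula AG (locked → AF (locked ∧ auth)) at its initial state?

Violated

States satisfying locked → AF (locked ∧ auth): {Fail, Start}.
States satisfying AG (locked → AF (locked ∧ auth)): ∅.
Locked is reachable from Fail and violates locked → AF (locked ∧ auth), so AG fails at Fail.
Fail ∉ Sat(AG (locked → AF (locked ∧ auth))).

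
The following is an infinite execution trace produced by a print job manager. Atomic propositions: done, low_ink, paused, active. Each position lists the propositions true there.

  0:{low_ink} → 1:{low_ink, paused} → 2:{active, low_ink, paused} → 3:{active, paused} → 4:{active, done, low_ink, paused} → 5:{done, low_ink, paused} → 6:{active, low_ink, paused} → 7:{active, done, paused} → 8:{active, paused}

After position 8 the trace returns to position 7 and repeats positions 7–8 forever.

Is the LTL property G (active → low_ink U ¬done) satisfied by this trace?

active → low_ink U ¬done must hold at every position from 0 onward. It fails at position 7, so G (active → low_ink U ¬done) is false.
Positions where active holds: 2, 3, 4, 6, 7, 8.
Check low_ink U ¬done at each: 2→ok, 3→ok, 4→ok, 6→ok, 7→fails, 8→ok.

No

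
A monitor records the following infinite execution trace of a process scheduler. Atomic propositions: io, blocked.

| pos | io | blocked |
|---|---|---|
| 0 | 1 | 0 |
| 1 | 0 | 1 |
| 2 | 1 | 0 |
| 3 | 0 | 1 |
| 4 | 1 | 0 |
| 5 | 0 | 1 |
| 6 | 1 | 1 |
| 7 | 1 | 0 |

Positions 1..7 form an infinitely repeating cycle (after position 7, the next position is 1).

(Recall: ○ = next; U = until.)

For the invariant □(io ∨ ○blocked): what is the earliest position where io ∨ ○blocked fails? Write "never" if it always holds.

Check io ∨ ○blocked at each position in order: 0 ✓.
At position 1 the labels are {blocked} and the next position 2 has {io}, so io ∨ ○blocked is false there. This is the first violation.

1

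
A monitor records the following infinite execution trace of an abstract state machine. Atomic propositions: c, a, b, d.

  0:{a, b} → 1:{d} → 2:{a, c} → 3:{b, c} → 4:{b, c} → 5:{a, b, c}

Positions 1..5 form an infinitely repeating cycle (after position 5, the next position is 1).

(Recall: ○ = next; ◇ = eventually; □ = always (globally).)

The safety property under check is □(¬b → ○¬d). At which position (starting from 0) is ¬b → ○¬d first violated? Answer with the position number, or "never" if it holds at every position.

¬b → ○¬d holds at every position 0..5, and those are all the positions the trace ever visits, so the invariant □(¬b → ○¬d) is never violated.

never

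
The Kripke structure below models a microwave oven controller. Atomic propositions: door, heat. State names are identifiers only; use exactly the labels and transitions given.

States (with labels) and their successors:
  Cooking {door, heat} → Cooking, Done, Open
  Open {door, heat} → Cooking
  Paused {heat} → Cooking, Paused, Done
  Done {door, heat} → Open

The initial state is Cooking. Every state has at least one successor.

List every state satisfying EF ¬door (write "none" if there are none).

{Paused}

States satisfying ¬door: {Paused}.
States satisfying EF ¬door: {Paused}.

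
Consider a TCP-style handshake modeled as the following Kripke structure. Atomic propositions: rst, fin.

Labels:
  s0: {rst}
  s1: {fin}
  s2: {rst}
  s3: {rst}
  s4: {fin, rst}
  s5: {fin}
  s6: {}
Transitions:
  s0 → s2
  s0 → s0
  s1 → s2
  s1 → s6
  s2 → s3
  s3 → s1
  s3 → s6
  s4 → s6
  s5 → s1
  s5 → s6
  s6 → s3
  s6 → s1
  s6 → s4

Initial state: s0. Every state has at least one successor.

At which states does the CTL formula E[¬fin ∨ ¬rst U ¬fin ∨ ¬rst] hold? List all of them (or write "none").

States satisfying ¬fin ∨ ¬rst: {s0, s1, s2, s3, s5, s6}.
States satisfying E[¬fin ∨ ¬rst U ¬fin ∨ ¬rst]: {s0, s1, s2, s3, s5, s6}.

{s0, s1, s2, s3, s5, s6}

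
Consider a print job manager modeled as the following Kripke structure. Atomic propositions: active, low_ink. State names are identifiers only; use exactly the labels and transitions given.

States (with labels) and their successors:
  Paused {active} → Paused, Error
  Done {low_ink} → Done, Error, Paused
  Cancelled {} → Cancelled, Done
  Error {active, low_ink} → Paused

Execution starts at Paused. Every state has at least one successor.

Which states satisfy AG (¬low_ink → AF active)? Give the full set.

{Paused, Done, Error}

States satisfying ¬low_ink → AF active: {Paused, Done, Error}.
States satisfying AG (¬low_ink → AF active): {Paused, Done, Error}.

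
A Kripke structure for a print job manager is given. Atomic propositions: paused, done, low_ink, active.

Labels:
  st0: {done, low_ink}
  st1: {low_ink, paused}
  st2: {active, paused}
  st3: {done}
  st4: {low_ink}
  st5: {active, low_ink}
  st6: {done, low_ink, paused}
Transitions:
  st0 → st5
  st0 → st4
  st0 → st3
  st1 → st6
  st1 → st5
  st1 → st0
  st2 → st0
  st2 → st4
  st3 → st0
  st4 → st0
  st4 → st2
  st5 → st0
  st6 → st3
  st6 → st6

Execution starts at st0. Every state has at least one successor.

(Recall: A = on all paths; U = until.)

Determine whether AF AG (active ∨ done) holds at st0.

Violated

States satisfying AG (active ∨ done): ∅.
States satisfying AF AG (active ∨ done): ∅.
There is a path from st0 along which AG (active ∨ done) never holds.
st0 ∉ Sat(AF AG (active ∨ done)).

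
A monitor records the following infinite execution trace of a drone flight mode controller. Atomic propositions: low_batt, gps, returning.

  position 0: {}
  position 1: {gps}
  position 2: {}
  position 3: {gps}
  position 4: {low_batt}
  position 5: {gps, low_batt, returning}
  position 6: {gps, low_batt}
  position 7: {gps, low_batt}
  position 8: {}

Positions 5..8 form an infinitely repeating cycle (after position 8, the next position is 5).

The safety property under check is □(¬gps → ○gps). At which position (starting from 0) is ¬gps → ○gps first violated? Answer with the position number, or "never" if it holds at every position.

¬gps → ○gps holds at every position 0..8, and those are all the positions the trace ever visits, so the invariant □(¬gps → ○gps) is never violated.

never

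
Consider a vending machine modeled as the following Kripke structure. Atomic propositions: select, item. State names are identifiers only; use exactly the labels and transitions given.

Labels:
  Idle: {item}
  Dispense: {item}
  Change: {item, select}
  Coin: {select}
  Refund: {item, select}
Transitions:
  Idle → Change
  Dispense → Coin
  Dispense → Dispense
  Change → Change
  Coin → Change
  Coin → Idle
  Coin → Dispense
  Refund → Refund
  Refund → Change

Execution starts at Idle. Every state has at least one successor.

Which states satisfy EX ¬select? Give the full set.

States satisfying ¬select: {Idle, Dispense}.
States satisfying EX ¬select: {Dispense, Coin}.

{Dispense, Coin}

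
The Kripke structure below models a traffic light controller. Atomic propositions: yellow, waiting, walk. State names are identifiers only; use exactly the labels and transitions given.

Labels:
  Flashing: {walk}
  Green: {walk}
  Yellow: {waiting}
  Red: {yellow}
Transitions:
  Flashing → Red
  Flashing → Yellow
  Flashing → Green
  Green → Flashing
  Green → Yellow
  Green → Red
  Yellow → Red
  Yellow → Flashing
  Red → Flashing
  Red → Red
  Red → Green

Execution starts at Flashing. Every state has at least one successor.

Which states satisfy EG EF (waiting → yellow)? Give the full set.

States satisfying EF (waiting → yellow): {Flashing, Green, Yellow, Red}.
States satisfying EG EF (waiting → yellow): {Flashing, Green, Yellow, Red}.

{Flashing, Green, Yellow, Red}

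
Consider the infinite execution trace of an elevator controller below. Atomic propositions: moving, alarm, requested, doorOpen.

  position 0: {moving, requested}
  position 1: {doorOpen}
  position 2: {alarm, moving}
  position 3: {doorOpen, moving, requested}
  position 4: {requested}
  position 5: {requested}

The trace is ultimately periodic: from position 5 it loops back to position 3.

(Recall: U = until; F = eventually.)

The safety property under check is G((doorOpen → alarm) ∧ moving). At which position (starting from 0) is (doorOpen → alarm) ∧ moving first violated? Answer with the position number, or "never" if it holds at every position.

1

Check (doorOpen → alarm) ∧ moving at each position in order: 0 ✓.
At position 1 the labels are {doorOpen}, so (doorOpen → alarm) ∧ moving is false there. This is the first violation.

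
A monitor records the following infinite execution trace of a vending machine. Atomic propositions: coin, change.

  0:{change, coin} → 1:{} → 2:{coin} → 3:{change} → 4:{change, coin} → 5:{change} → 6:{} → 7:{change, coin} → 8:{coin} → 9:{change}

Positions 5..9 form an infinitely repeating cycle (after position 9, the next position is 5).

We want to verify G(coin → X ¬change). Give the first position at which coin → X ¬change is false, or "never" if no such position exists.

2

Check coin → X ¬change at each position in order: 0 ✓, 1 ✓.
At position 2 the labels are {coin} and the next position 3 has {change}, so coin → X ¬change is false there. This is the first violation.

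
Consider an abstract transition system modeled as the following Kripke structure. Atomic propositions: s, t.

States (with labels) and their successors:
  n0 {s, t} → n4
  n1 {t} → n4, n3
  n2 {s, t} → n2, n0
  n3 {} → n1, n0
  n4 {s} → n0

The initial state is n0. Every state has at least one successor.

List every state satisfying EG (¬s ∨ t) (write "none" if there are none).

{n1, n2, n3}

States satisfying ¬s ∨ t: {n0, n1, n2, n3}.
States satisfying EG (¬s ∨ t): {n1, n2, n3}.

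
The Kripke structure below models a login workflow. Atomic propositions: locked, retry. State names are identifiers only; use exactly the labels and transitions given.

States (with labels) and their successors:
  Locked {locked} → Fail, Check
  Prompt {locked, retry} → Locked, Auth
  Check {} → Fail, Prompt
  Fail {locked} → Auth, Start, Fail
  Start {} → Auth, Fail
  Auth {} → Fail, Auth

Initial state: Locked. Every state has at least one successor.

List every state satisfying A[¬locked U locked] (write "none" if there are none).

States satisfying ¬locked: {Check, Start, Auth}.
States satisfying locked: {Locked, Prompt, Fail}.
States satisfying A[¬locked U locked]: {Locked, Prompt, Check, Fail}.

{Locked, Prompt, Check, Fail}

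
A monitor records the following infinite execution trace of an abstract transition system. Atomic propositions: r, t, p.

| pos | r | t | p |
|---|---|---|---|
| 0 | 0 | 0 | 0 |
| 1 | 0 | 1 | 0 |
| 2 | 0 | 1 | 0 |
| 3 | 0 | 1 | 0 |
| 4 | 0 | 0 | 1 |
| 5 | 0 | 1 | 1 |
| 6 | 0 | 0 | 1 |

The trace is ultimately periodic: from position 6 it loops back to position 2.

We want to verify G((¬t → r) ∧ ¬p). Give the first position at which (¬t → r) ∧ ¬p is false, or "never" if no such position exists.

0

At position 0 the labels are {}, so (¬t → r) ∧ ¬p is false there. This is the first violation.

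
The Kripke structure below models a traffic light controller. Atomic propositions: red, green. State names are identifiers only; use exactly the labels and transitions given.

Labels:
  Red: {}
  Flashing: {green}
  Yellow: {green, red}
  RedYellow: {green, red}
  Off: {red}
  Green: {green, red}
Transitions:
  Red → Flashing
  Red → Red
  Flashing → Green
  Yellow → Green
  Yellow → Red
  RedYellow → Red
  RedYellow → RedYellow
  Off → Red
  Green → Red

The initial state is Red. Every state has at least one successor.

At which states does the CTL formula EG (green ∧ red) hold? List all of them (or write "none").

States satisfying green ∧ red: {Yellow, RedYellow, Green}.
States satisfying EG (green ∧ red): {RedYellow}.

{RedYellow}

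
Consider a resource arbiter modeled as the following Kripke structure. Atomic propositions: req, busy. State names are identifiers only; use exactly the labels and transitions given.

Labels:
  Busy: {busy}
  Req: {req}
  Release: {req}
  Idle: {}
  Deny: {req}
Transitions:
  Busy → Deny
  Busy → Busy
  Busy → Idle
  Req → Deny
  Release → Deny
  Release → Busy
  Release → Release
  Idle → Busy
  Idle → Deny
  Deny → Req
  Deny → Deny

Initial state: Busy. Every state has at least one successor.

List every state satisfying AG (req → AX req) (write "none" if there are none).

States satisfying req → AX req: {Busy, Req, Idle, Deny}.
States satisfying AG (req → AX req): {Busy, Req, Idle, Deny}.

{Busy, Req, Idle, Deny}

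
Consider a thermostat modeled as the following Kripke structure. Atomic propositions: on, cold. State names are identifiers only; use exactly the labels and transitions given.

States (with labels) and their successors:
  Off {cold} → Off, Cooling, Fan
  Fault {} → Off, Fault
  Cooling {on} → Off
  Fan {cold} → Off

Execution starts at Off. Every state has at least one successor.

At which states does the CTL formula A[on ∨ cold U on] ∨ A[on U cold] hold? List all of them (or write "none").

{Off, Cooling, Fan}

States satisfying on ∨ cold: {Off, Cooling, Fan}.
States satisfying on: {Cooling}.
States satisfying A[on ∨ cold U on]: {Cooling}.
States satisfying cold: {Off, Fan}.
States satisfying A[on U cold]: {Off, Cooling, Fan}.
States satisfying A[on ∨ cold U on] ∨ A[on U cold]: {Off, Cooling, Fan}.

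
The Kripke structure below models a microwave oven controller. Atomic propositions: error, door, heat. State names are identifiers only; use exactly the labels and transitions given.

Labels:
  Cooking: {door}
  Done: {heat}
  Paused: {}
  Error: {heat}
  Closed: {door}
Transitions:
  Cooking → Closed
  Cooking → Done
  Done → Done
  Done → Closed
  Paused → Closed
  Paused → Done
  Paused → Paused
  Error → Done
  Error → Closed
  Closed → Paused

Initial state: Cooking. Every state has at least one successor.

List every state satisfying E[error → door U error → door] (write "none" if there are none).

{Cooking, Done, Paused, Error, Closed}

States satisfying error → door: {Cooking, Done, Paused, Error, Closed}.
States satisfying E[error → door U error → door]: {Cooking, Done, Paused, Error, Closed}.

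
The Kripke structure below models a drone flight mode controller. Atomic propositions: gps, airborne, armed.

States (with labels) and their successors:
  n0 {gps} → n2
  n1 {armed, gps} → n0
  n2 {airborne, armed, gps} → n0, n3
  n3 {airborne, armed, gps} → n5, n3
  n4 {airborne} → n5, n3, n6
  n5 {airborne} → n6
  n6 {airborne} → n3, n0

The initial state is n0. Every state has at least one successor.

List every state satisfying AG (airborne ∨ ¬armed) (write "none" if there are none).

States satisfying airborne ∨ ¬armed: {n0, n2, n3, n4, n5, n6}.
States satisfying AG (airborne ∨ ¬armed): {n0, n2, n3, n4, n5, n6}.

{n0, n2, n3, n4, n5, n6}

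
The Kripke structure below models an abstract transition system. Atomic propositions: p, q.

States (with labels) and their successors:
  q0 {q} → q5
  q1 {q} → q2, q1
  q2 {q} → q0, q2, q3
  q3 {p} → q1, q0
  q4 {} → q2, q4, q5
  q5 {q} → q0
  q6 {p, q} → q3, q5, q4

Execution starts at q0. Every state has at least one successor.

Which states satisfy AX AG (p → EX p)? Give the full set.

States satisfying AG (p → EX p): {q0, q5}.
States satisfying AX AG (p → EX p): {q0, q5}.

{q0, q5}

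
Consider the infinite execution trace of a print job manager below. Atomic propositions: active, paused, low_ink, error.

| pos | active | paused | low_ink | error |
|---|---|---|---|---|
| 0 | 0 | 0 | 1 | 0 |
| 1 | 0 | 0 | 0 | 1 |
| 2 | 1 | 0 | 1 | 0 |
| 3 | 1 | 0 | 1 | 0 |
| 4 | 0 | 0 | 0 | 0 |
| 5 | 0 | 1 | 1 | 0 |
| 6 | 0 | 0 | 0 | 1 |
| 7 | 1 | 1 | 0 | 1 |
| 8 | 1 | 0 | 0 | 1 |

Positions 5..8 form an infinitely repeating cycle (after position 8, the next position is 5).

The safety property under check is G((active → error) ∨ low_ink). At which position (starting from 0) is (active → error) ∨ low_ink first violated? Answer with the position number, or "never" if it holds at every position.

never

(active → error) ∨ low_ink holds at every position 0..8, and those are all the positions the trace ever visits, so the invariant G((active → error) ∨ low_ink) is never violated.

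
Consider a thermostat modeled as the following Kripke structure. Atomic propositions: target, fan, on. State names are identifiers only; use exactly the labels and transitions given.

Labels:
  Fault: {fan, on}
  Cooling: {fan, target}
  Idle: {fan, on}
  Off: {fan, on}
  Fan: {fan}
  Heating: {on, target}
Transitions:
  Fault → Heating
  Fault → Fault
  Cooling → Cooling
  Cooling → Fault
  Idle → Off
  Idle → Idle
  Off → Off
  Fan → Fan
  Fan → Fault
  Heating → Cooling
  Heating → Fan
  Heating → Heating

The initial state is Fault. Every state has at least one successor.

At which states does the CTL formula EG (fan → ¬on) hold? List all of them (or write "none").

States satisfying fan → ¬on: {Cooling, Fan, Heating}.
States satisfying EG (fan → ¬on): {Cooling, Fan, Heating}.

{Cooling, Fan, Heating}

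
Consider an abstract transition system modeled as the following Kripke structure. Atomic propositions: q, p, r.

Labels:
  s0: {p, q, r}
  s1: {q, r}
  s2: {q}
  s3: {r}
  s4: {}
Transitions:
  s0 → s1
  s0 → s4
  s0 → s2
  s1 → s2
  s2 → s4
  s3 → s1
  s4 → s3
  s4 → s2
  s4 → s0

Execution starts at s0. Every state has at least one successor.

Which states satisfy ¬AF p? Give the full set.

{s1, s2, s3, s4}

States satisfying p: {s0}.
States satisfying AF p: {s0}.
States satisfying ¬AF p: {s1, s2, s3, s4}.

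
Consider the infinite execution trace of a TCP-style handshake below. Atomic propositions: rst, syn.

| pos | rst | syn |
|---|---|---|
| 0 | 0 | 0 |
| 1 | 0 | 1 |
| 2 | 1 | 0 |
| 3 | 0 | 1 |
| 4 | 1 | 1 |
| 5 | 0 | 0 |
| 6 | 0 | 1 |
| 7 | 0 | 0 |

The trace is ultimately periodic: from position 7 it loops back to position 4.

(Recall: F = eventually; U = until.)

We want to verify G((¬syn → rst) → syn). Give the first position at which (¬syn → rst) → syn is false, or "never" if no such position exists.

2

Check (¬syn → rst) → syn at each position in order: 0 ✓, 1 ✓.
At position 2 the labels are {rst}, so (¬syn → rst) → syn is false there. This is the first violation.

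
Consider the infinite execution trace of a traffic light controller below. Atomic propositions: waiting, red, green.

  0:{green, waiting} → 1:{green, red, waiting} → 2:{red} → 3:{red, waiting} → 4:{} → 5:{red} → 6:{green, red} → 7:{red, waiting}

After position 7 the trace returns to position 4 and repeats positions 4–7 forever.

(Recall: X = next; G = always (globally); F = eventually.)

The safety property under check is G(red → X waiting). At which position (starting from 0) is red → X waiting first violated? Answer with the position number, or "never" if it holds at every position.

Check red → X waiting at each position in order: 0 ✓.
At position 1 the labels are {green, red, waiting} and the next position 2 has {red}, so red → X waiting is false there. This is the first violation.

1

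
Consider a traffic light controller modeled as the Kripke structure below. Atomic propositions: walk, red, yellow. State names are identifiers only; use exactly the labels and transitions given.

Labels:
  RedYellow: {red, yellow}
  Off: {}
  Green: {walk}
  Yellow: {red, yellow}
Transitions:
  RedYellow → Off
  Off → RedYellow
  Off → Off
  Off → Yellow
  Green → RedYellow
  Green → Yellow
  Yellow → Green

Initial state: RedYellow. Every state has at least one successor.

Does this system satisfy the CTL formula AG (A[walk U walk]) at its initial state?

States satisfying A[walk U walk]: {Green}.
States satisfying AG (A[walk U walk]): ∅.
Off is reachable from RedYellow and violates A[walk U walk], so AG fails at RedYellow.
RedYellow ∉ Sat(AG (A[walk U walk])).

No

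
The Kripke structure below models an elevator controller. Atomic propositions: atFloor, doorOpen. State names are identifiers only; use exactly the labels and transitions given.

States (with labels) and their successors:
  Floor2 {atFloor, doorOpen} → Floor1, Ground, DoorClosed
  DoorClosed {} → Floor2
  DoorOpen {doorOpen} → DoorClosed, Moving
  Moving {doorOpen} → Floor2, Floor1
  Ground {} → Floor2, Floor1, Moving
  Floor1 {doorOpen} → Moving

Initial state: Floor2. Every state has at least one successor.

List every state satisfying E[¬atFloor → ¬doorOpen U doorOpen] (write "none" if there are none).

States satisfying ¬atFloor → ¬doorOpen: {Floor2, DoorClosed, Ground}.
States satisfying doorOpen: {Floor2, DoorOpen, Moving, Floor1}.
States satisfying E[¬atFloor → ¬doorOpen U doorOpen]: {Floor2, DoorClosed, DoorOpen, Moving, Ground, Floor1}.

{Floor2, DoorClosed, DoorOpen, Moving, Ground, Floor1}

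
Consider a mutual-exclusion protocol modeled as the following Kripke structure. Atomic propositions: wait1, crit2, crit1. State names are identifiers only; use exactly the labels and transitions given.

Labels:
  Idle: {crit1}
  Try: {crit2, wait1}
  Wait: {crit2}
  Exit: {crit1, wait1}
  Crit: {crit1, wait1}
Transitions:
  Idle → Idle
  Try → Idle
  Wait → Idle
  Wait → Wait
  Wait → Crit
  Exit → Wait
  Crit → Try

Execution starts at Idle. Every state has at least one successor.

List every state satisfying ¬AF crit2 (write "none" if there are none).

States satisfying crit2: {Try, Wait}.
States satisfying AF crit2: {Try, Wait, Exit, Crit}.
States satisfying ¬AF crit2: {Idle}.

{Idle}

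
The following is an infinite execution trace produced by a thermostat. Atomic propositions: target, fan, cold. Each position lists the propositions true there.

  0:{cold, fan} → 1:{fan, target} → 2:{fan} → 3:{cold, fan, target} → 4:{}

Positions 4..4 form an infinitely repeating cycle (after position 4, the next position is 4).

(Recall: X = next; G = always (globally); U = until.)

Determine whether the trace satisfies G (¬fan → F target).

Does not hold

¬fan → F target must hold at every position from 0 onward. It fails at position 4, so G (¬fan → F target) is false.
Positions where ¬fan holds: 4.
Check F target at each: 4→fails.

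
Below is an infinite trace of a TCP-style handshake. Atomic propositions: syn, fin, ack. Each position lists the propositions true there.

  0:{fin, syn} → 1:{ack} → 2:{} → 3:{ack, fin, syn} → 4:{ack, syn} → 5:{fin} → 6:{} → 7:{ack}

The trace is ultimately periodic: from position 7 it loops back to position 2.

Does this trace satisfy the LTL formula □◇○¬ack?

Satisfied

◇○¬ack holds at every position 0..7, and those are all positions ever visited, so □◇○¬ack holds.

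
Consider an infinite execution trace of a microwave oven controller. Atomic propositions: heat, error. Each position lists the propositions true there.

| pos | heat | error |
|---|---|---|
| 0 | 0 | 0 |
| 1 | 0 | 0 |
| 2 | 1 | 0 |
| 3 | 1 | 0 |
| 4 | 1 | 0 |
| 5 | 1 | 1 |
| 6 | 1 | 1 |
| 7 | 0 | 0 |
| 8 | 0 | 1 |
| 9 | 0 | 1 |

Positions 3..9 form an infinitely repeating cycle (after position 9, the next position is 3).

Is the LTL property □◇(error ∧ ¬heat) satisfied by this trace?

◇(error ∧ ¬heat) holds at every position 0..9, and those are all positions ever visited, so □◇(error ∧ ¬heat) holds.

Yes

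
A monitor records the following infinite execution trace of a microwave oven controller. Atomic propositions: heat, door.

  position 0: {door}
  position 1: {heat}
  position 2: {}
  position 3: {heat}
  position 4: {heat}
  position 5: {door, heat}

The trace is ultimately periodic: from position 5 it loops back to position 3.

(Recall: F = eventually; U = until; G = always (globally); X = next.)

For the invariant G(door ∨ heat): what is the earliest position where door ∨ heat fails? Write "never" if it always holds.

2

Check door ∨ heat at each position in order: 0 ✓, 1 ✓.
At position 2 the labels are {}, so door ∨ heat is false there. This is the first violation.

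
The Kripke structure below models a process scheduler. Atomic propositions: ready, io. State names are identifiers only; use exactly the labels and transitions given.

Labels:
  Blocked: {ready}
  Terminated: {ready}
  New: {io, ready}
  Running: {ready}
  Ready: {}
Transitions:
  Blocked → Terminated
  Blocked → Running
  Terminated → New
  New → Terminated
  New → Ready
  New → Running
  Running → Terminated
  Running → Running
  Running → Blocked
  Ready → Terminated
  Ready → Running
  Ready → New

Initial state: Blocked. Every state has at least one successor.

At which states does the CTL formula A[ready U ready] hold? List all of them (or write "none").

States satisfying ready: {Blocked, Terminated, New, Running}.
States satisfying A[ready U ready]: {Blocked, Terminated, New, Running}.

{Blocked, Terminated, New, Running}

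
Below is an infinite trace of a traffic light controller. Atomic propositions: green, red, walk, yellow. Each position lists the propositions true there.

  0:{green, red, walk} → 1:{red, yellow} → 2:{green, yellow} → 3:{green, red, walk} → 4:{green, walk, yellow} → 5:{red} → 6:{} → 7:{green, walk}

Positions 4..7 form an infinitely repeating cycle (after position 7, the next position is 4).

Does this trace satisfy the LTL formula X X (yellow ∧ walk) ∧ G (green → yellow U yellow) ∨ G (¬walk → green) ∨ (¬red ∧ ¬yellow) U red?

At position 0: X X (yellow ∧ walk) ∧ G (green → yellow U yellow) is false; G (¬walk → green) ∨ (¬red ∧ ¬yellow) U red is true; so X X (yellow ∧ walk) ∧ G (green → yellow U yellow) ∨ G (¬walk → green) ∨ (¬red ∧ ¬yellow) U red is true.

Yes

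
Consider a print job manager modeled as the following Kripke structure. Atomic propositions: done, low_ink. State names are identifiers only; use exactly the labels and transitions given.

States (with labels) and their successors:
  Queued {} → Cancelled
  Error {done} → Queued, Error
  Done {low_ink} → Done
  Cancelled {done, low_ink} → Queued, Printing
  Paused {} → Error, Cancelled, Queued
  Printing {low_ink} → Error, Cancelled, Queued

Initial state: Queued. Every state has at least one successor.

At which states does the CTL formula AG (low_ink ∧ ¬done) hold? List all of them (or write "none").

{Done}

States satisfying low_ink ∧ ¬done: {Done, Printing}.
States satisfying AG (low_ink ∧ ¬done): {Done}.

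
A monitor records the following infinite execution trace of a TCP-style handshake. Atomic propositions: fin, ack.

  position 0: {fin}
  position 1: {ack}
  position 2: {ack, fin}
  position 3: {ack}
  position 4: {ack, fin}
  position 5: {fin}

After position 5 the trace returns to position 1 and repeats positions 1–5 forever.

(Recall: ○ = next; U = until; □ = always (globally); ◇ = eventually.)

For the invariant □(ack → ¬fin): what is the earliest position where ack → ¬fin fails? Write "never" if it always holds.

2

Check ack → ¬fin at each position in order: 0 ✓, 1 ✓.
At position 2 the labels are {ack, fin}, so ack → ¬fin is false there. This is the first violation.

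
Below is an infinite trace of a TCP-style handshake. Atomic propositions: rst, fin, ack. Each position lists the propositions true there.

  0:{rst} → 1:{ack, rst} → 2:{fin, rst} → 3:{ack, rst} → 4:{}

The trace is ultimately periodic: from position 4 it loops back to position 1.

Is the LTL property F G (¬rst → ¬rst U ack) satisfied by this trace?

G (¬rst → ¬rst U ack) holds at position 0, which is reachable from 0, so F G (¬rst → ¬rst U ack) holds.

Satisfied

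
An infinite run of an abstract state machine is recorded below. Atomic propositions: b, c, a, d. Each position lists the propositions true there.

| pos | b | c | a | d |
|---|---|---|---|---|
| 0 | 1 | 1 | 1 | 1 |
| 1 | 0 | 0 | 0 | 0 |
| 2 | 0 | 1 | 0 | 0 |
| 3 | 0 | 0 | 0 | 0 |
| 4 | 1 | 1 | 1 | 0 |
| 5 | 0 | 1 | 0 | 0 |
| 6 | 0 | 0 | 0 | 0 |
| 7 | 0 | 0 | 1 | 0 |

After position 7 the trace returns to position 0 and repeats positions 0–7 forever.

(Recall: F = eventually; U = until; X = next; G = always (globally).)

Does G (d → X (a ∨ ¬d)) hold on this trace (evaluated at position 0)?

d → X (a ∨ ¬d) holds at every position 0..7, and those are all positions ever visited, so G (d → X (a ∨ ¬d)) holds.
Positions where d holds: 0.
Check X (a ∨ ¬d) at each: 0→ok.

Yes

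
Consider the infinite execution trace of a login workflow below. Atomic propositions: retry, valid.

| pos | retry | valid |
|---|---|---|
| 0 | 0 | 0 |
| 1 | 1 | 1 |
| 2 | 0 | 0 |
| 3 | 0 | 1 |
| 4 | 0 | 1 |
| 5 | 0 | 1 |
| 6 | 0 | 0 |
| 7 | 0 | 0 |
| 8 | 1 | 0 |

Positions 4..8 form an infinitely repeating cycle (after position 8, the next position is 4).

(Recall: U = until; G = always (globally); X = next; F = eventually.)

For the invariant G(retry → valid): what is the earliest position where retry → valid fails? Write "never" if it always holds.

Check retry → valid at each position in order: 0 ✓, 1 ✓, 2 ✓, 3 ✓, 4 ✓, 5 ✓, 6 ✓, 7 ✓.
At position 8 the labels are {retry}, so retry → valid is false there. This is the first violation.

8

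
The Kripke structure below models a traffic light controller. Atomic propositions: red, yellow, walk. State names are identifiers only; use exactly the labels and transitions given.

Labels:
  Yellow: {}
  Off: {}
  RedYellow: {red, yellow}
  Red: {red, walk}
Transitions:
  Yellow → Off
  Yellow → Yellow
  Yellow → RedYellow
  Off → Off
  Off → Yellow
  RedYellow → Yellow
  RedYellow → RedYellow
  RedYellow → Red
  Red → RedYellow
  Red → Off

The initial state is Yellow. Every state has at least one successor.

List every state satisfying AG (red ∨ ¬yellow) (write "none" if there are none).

States satisfying red ∨ ¬yellow: {Yellow, Off, RedYellow, Red}.
States satisfying AG (red ∨ ¬yellow): {Yellow, Off, RedYellow, Red}.

{Yellow, Off, RedYellow, Red}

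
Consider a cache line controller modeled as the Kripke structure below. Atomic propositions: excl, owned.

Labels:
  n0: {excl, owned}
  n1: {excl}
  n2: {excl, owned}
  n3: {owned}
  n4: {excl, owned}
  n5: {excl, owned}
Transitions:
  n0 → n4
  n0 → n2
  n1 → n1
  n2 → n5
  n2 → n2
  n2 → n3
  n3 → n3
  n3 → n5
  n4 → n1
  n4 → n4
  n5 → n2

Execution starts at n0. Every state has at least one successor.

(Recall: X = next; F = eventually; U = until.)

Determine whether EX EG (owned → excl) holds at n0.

States satisfying EG (owned → excl): {n0, n1, n2, n4, n5}.
States satisfying EX EG (owned → excl): {n0, n1, n2, n3, n4, n5}.
n0 ∈ Sat(EX EG (owned → excl)).

Holds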